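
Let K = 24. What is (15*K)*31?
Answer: 11160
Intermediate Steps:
(15*K)*31 = (15*24)*31 = 360*31 = 11160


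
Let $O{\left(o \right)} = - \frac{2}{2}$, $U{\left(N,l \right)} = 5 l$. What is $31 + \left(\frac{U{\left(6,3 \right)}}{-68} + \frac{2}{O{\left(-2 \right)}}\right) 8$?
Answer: $\frac{225}{17} \approx 13.235$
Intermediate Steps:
$O{\left(o \right)} = -1$ ($O{\left(o \right)} = \left(-2\right) \frac{1}{2} = -1$)
$31 + \left(\frac{U{\left(6,3 \right)}}{-68} + \frac{2}{O{\left(-2 \right)}}\right) 8 = 31 + \left(\frac{5 \cdot 3}{-68} + \frac{2}{-1}\right) 8 = 31 + \left(15 \left(- \frac{1}{68}\right) + 2 \left(-1\right)\right) 8 = 31 + \left(- \frac{15}{68} - 2\right) 8 = 31 - \frac{302}{17} = \frac{225}{17}$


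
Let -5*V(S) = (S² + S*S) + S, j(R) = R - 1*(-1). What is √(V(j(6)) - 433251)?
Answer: 2*I*√108318 ≈ 658.23*I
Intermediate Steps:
j(R) = 1 + R (j(R) = R + 1 = 1 + R)
V(S) = -2*S²/5 - S/5 (V(S) = -((S² + S*S) + S)/5 = -((S² + S²) + S)/5 = -(2*S² + S)/5 = -(S + 2*S²)/5 = -2*S²/5 - S/5)
√(V(j(6)) - 433251) = √(-(1 + 6)*(1 + 2*(1 + 6))/5 - 433251) = √(-⅕*7*(1 + 2*7) - 433251) = √(-⅕*7*(1 + 14) - 433251) = √(-⅕*7*15 - 433251) = √(-21 - 433251) = √(-433272) = 2*I*√108318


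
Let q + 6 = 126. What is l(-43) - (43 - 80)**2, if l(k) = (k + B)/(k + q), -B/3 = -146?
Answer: -105018/77 ≈ -1363.9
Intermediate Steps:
B = 438 (B = -3*(-146) = 438)
q = 120 (q = -6 + 126 = 120)
l(k) = (438 + k)/(120 + k) (l(k) = (k + 438)/(k + 120) = (438 + k)/(120 + k))
l(-43) - (43 - 80)**2 = (438 - 43)/(120 - 43) - (43 - 80)**2 = 395/77 - 1*(-37)**2 = (1/77)*395 - 1*1369 = 395/77 - 1369 = -105018/77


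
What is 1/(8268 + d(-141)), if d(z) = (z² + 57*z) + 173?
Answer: 1/20285 ≈ 4.9298e-5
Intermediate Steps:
d(z) = 173 + z² + 57*z
1/(8268 + d(-141)) = 1/(8268 + (173 + (-141)² + 57*(-141))) = 1/(8268 + (173 + 19881 - 8037)) = 1/(8268 + 12017) = 1/20285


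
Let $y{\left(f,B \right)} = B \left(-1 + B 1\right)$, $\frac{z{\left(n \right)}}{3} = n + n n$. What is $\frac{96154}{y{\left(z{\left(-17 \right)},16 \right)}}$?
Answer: $\frac{48077}{120} \approx 400.64$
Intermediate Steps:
$z{\left(n \right)} = 3 n + 3 n^{2}$ ($z{\left(n \right)} = 3 \left(n + n n\right) = 3 \left(n + n^{2}\right) = 3 n + 3 n^{2}$)
$y{\left(f,B \right)} = B \left(-1 + B\right)$
$\frac{96154}{y{\left(z{\left(-17 \right)},16 \right)}} = \frac{96154}{16 \left(-1 + 16\right)} = \frac{96154}{16 \cdot 15} = \frac{96154}{240} = 96154 \cdot \frac{1}{240} = \frac{48077}{120}$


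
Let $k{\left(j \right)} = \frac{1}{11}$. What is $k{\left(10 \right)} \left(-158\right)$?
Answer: $- \frac{158}{11} \approx -14.364$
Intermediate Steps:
$k{\left(j \right)} = \frac{1}{11}$
$k{\left(10 \right)} \left(-158\right) = \frac{1}{11} \left(-158\right) = - \frac{158}{11}$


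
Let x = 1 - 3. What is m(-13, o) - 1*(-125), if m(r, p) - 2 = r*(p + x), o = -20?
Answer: 413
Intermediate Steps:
x = -2
m(r, p) = 2 + r*(-2 + p) (m(r, p) = 2 + r*(p - 2) = 2 + r*(-2 + p))
m(-13, o) - 1*(-125) = (2 - 2*(-13) - 20*(-13)) - 1*(-125) = (2 + 26 + 260) + 125 = 288 + 125 = 413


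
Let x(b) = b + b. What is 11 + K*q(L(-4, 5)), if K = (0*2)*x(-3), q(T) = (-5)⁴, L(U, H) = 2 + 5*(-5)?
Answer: 11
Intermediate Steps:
x(b) = 2*b
L(U, H) = -23 (L(U, H) = 2 - 25 = -23)
q(T) = 625
K = 0 (K = (0*2)*(2*(-3)) = 0*(-6) = 0)
11 + K*q(L(-4, 5)) = 11 + 0*625 = 11 + 0 = 11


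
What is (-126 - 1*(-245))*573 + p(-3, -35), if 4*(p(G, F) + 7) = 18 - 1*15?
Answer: 272723/4 ≈ 68181.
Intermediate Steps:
p(G, F) = -25/4 (p(G, F) = -7 + (18 - 1*15)/4 = -7 + (18 - 15)/4 = -7 + (1/4)*3 = -7 + 3/4 = -25/4)
(-126 - 1*(-245))*573 + p(-3, -35) = (-126 - 1*(-245))*573 - 25/4 = (-126 + 245)*573 - 25/4 = 119*573 - 25/4 = 68187 - 25/4 = 272723/4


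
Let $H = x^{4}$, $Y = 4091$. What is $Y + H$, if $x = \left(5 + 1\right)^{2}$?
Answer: $1683707$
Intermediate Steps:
$x = 36$ ($x = 6^{2} = 36$)
$H = 1679616$ ($H = 36^{4} = 1679616$)
$Y + H = 4091 + 1679616 = 1683707$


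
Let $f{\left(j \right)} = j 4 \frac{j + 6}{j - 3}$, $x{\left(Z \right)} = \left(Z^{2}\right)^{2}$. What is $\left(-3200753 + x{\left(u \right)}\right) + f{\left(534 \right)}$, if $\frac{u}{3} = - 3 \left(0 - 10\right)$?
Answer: $\frac{3682273733}{59} \approx 6.2411 \cdot 10^{7}$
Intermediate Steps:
$u = 90$ ($u = 3 \left(- 3 \left(0 - 10\right)\right) = 3 \left(\left(-3\right) \left(-10\right)\right) = 3 \cdot 30 = 90$)
$x{\left(Z \right)} = Z^{4}$
$f{\left(j \right)} = \frac{4 j \left(6 + j\right)}{-3 + j}$ ($f{\left(j \right)} = 4 j \frac{6 + j}{-3 + j} = \frac{4 j \left(6 + j\right)}{-3 + j}$)
$\left(-3200753 + x{\left(u \right)}\right) + f{\left(534 \right)} = \left(-3200753 + 90^{4}\right) + 4 \cdot 534 \frac{1}{-3 + 534} \left(6 + 534\right) = \left(-3200753 + 65610000\right) + 4 \cdot 534 \cdot \frac{1}{531} \cdot 540 = 62409247 + 4 \cdot 534 \cdot \frac{1}{531} \cdot 540 = 62409247 + \frac{128160}{59} = \frac{3682273733}{59}$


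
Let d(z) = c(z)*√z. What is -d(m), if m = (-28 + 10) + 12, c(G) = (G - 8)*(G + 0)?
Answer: -84*I*√6 ≈ -205.76*I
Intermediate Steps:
c(G) = G*(-8 + G) (c(G) = (-8 + G)*G = G*(-8 + G))
m = -6 (m = -18 + 12 = -6)
d(z) = z^(3/2)*(-8 + z) (d(z) = (z*(-8 + z))*√z = z^(3/2)*(-8 + z))
-d(m) = -(-6)^(3/2)*(-8 - 6) = -(-6*I*√6)*(-14) = -84*I*√6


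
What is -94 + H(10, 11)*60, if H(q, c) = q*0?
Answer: -94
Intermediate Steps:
H(q, c) = 0
-94 + H(10, 11)*60 = -94 + 0*60 = -94 + 0 = -94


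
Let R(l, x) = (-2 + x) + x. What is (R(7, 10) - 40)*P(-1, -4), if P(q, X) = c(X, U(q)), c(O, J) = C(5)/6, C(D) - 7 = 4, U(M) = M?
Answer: -121/3 ≈ -40.333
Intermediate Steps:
C(D) = 11 (C(D) = 7 + 4 = 11)
R(l, x) = -2 + 2*x
c(O, J) = 11/6
P(q, X) = 11/6
(R(7, 10) - 40)*P(-1, -4) = ((-2 + 2*10) - 40)*(11/6) = ((-2 + 20) - 40)*(11/6) = (18 - 40)*(11/6) = -22*11/6 = -121/3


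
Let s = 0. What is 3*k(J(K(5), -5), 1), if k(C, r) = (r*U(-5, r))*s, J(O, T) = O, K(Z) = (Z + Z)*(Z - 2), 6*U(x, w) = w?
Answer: 0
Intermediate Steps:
U(x, w) = w/6
K(Z) = 2*Z*(-2 + Z) (K(Z) = (2*Z)*(-2 + Z) = 2*Z*(-2 + Z))
k(C, r) = 0 (k(C, r) = (r*(r/6))*0 = (r²/6)*0 = 0)
3*k(J(K(5), -5), 1) = 3*0 = 0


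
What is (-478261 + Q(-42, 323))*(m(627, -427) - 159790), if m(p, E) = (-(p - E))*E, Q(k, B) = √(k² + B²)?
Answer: -138823863948 + 290268*√106093 ≈ -1.3873e+11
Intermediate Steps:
Q(k, B) = √(B² + k²)
m(p, E) = E*(E - p) (m(p, E) = (E - p)*E = E*(E - p))
(-478261 + Q(-42, 323))*(m(627, -427) - 159790) = (-478261 + √(323² + (-42)²))*(-427*(-427 - 1*627) - 159790) = (-478261 + √(104329 + 1764))*(-427*(-427 - 627) - 159790) = (-478261 + √106093)*(-427*(-1054) - 159790) = (-478261 + √106093)*(450058 - 159790) = (-478261 + √106093)*290268 = -138823863948 + 290268*√106093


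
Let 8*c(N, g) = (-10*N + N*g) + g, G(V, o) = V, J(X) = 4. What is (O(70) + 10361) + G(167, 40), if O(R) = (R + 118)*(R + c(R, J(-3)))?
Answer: 13912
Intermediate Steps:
c(N, g) = -5*N/4 + g/8 + N*g/8 (c(N, g) = ((-10*N + N*g) + g)/8 = (g - 10*N + N*g)/8 = -5*N/4 + g/8 + N*g/8)
O(R) = (1/2 + R/4)*(118 + R) (O(R) = (R + 118)*(R + (-5*R/4 + (1/8)*4 + (1/8)*R*4)) = (118 + R)*(R + (-5*R/4 + 1/2 + R/2)) = (118 + R)*(R + (1/2 - 3*R/4)) = (118 + R)*(1/2 + R/4) = (1/2 + R/4)*(118 + R))
(O(70) + 10361) + G(167, 40) = ((59 + 30*70 + (1/4)*70**2) + 10361) + 167 = ((59 + 2100 + (1/4)*4900) + 10361) + 167 = ((59 + 2100 + 1225) + 10361) + 167 = (3384 + 10361) + 167 = 13745 + 167 = 13912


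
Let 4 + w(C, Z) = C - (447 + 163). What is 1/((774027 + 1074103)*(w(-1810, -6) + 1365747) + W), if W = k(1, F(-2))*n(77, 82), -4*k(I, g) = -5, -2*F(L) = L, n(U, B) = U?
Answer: 4/10078392544345 ≈ 3.9689e-13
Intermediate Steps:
w(C, Z) = -614 + C (w(C, Z) = -4 + (C - (447 + 163)) = -4 + (C - 1*610) = -4 + (C - 610) = -4 + (-610 + C) = -614 + C)
F(L) = -L/2
k(I, g) = 5/4 (k(I, g) = -¼*(-5) = 5/4)
W = 385/4 (W = (5/4)*77 = 385/4 ≈ 96.250)
1/((774027 + 1074103)*(w(-1810, -6) + 1365747) + W) = 1/((774027 + 1074103)*((-614 - 1810) + 1365747) + 385/4) = 1/(1848130*(-2424 + 1365747) + 385/4) = 1/(1848130*1363323 + 385/4) = 1/(2519598135990 + 385/4) = 1/(10078392544345/4) = 4/10078392544345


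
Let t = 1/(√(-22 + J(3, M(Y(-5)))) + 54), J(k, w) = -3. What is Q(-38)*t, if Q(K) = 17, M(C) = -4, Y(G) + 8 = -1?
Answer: 54/173 - 5*I/173 ≈ 0.31214 - 0.028902*I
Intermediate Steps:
Y(G) = -9 (Y(G) = -8 - 1 = -9)
t = (54 - 5*I)/2941 (t = 1/(√(-22 - 3) + 54) = 1/(√(-25) + 54) = 1/(5*I + 54) = 1/(54 + 5*I) = (54 - 5*I)/2941 ≈ 0.018361 - 0.0017001*I)
Q(-38)*t = 17*(54/2941 - 5*I/2941) = 54/173 - 5*I/173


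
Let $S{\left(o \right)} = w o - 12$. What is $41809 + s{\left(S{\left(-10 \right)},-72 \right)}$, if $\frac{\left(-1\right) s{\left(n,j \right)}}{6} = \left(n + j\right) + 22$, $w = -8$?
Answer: $41701$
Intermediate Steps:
$S{\left(o \right)} = -12 - 8 o$ ($S{\left(o \right)} = - 8 o - 12 = -12 - 8 o$)
$s{\left(n,j \right)} = -132 - 6 j - 6 n$ ($s{\left(n,j \right)} = - 6 \left(\left(n + j\right) + 22\right) = - 6 \left(\left(j + n\right) + 22\right) = - 6 \left(22 + j + n\right) = -132 - 6 j - 6 n$)
$41809 + s{\left(S{\left(-10 \right)},-72 \right)} = 41809 - \left(-300 + 6 \left(-12 - -80\right)\right) = 41809 - \left(-300 + 6 \left(-12 + 80\right)\right) = 41809 - 108 = 41701$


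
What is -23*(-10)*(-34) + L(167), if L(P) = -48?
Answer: -7868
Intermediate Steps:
-23*(-10)*(-34) + L(167) = -23*(-10)*(-34) - 48 = 230*(-34) - 48 = -7820 - 48 = -7868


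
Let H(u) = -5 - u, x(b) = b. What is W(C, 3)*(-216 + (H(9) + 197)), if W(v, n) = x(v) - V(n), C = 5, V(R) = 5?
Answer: 0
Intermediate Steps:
W(v, n) = -5 + v (W(v, n) = v - 1*5 = v - 5 = -5 + v)
W(C, 3)*(-216 + (H(9) + 197)) = (-5 + 5)*(-216 + ((-5 - 1*9) + 197)) = 0*(-216 + ((-5 - 9) + 197)) = 0*(-216 + (-14 + 197)) = 0*(-216 + 183) = 0*(-33) = 0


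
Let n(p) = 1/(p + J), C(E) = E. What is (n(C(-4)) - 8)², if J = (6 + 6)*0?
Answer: 1089/16 ≈ 68.063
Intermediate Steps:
J = 0 (J = 12*0 = 0)
n(p) = 1/p (n(p) = 1/(p + 0) = 1/p)
(n(C(-4)) - 8)² = (1/(-4) - 8)² = (-¼ - 8)² = (-33/4)² = 1089/16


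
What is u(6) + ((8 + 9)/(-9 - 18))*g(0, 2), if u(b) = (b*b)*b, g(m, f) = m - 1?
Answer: 5849/27 ≈ 216.63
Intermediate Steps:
g(m, f) = -1 + m
u(b) = b³ (u(b) = b²*b = b³)
u(6) + ((8 + 9)/(-9 - 18))*g(0, 2) = 6³ + ((8 + 9)/(-9 - 18))*(-1 + 0) = 216 + (17/(-27))*(-1) = 216 + (17*(-1/27))*(-1) = 216 - 17/27*(-1) = 216 + 17/27 = 5849/27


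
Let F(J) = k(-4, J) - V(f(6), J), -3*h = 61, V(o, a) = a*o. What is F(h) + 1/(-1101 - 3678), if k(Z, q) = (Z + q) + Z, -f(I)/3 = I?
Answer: -1884520/4779 ≈ -394.33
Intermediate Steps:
f(I) = -3*I
k(Z, q) = q + 2*Z
h = -61/3 (h = -⅓*61 = -61/3 ≈ -20.333)
F(J) = -8 + 19*J (F(J) = (J + 2*(-4)) - J*(-3*6) = (J - 8) - J*(-18) = (-8 + J) - (-18)*J = (-8 + J) + 18*J = -8 + 19*J)
F(h) + 1/(-1101 - 3678) = (-8 + 19*(-61/3)) + 1/(-1101 - 3678) = (-8 - 1159/3) + 1/(-4779) = -1183/3 - 1/4779 = -1884520/4779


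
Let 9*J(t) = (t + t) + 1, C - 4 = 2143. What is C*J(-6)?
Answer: -23617/9 ≈ -2624.1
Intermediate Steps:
C = 2147 (C = 4 + 2143 = 2147)
J(t) = 1/9 + 2*t/9 (J(t) = ((t + t) + 1)/9 = (2*t + 1)/9 = (1 + 2*t)/9 = 1/9 + 2*t/9)
C*J(-6) = 2147*(1/9 + (2/9)*(-6)) = 2147*(1/9 - 4/3) = 2147*(-11/9) = -23617/9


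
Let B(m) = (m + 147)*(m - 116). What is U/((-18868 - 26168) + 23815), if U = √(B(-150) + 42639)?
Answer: -√43437/21221 ≈ -0.0098212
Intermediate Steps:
B(m) = (-116 + m)*(147 + m) (B(m) = (147 + m)*(-116 + m) = (-116 + m)*(147 + m))
U = √43437 (U = √((-17052 + (-150)² + 31*(-150)) + 42639) = √((-17052 + 22500 - 4650) + 42639) = √(798 + 42639) = √43437 ≈ 208.42)
U/((-18868 - 26168) + 23815) = √43437/((-18868 - 26168) + 23815) = √43437/(-45036 + 23815) = √43437/(-21221) = √43437*(-1/21221) = -√43437/21221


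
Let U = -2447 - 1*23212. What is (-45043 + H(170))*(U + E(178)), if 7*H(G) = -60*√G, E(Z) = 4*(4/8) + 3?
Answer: 1155533122 + 1539240*√170/7 ≈ 1.1584e+9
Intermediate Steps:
U = -25659 (U = -2447 - 23212 = -25659)
E(Z) = 5 (E(Z) = 4*(4*(⅛)) + 3 = 4*(½) + 3 = 2 + 3 = 5)
H(G) = -60*√G/7 (H(G) = (-60*√G)/7 = -60*√G/7)
(-45043 + H(170))*(U + E(178)) = (-45043 - 60*√170/7)*(-25659 + 5) = (-45043 - 60*√170/7)*(-25654) = 1155533122 + 1539240*√170/7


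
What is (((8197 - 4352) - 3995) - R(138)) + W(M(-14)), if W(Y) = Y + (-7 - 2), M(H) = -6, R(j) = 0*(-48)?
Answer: -165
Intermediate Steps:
R(j) = 0
W(Y) = -9 + Y (W(Y) = Y - 9 = -9 + Y)
(((8197 - 4352) - 3995) - R(138)) + W(M(-14)) = (((8197 - 4352) - 3995) - 1*0) + (-9 - 6) = ((3845 - 3995) + 0) - 15 = (-150 + 0) - 15 = -150 - 15 = -165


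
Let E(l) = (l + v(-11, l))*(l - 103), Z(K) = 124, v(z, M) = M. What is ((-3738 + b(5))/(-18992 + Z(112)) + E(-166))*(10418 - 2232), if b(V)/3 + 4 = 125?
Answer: 6896978080867/9434 ≈ 7.3108e+8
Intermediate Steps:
b(V) = 363 (b(V) = -12 + 3*125 = -12 + 375 = 363)
E(l) = 2*l*(-103 + l) (E(l) = (l + l)*(l - 103) = (2*l)*(-103 + l) = 2*l*(-103 + l))
((-3738 + b(5))/(-18992 + Z(112)) + E(-166))*(10418 - 2232) = ((-3738 + 363)/(-18992 + 124) + 2*(-166)*(-103 - 166))*(10418 - 2232) = (-3375/(-18868) + 2*(-166)*(-269))*8186 = (-3375*(-1/18868) + 89308)*8186 = (3375/18868 + 89308)*8186 = (1685066719/18868)*8186 = 6896978080867/9434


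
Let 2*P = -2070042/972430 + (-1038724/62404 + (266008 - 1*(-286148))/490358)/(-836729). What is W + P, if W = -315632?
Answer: -44651770829173383655984298/141467342530282966415 ≈ -3.1563e+5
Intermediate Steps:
P = -150571655110400485018/141467342530282966415 (P = (-2070042/972430 + (-1038724/62404 + (266008 - 1*(-286148))/490358)/(-836729))/2 = (-2070042*1/972430 + (-1038724*1/62404 + (266008 + 286148)*(1/490358))*(-1/836729))/2 = (-1035021/486215 + (-259681/15601 + 552156*(1/490358))*(-1/836729))/2 = (-1035021/486215 + (-259681/15601 + 25098/22289)*(-1/836729))/2 = (-1035021/486215 - 5396475911/347730689*(-1/836729))/2 = (-1035021/486215 + 5396475911/290956351676281)/2 = (½)*(-301143310220800970036/141467342530282966415) = -150571655110400485018/141467342530282966415 ≈ -1.0644)
W + P = -315632 - 150571655110400485018/141467342530282966415 = -44651770829173383655984298/141467342530282966415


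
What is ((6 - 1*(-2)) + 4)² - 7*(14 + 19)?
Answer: -87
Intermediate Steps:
((6 - 1*(-2)) + 4)² - 7*(14 + 19) = ((6 + 2) + 4)² - 7*33 = (8 + 4)² - 231 = 12² - 231 = 144 - 231 = -87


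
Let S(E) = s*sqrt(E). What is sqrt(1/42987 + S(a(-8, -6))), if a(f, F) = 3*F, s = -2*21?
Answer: sqrt(42987 - 232833153294*I*sqrt(2))/42987 ≈ 9.439 - 9.439*I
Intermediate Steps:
s = -42
S(E) = -42*sqrt(E)
sqrt(1/42987 + S(a(-8, -6))) = sqrt(1/42987 - 42*3*I*sqrt(2)) = sqrt(1/42987 - 126*I*sqrt(2))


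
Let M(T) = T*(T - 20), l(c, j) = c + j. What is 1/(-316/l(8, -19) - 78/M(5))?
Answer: 275/8186 ≈ 0.033594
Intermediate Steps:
M(T) = T*(-20 + T)
1/(-316/l(8, -19) - 78/M(5)) = 1/(-316/(8 - 19) - 78*1/(5*(-20 + 5))) = 1/(-316/(-11) - 78/(5*(-15))) = 1/(-316*(-1/11) - 78/(-75)) = 1/(316/11 - 78*(-1/75)) = 1/(316/11 + 26/25) = 1/(8186/275) = 275/8186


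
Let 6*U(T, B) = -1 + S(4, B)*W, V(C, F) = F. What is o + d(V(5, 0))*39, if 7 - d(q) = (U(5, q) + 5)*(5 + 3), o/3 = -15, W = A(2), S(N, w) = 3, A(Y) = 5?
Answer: -2060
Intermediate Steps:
W = 5
o = -45 (o = 3*(-15) = -45)
U(T, B) = 7/3 (U(T, B) = (-1 + 3*5)/6 = (-1 + 15)/6 = (⅙)*14 = 7/3)
d(q) = -155/3 (d(q) = 7 - (7/3 + 5)*(5 + 3) = 7 - 22*8/3 = 7 - 1*176/3 = 7 - 176/3 = -155/3)
o + d(V(5, 0))*39 = -45 - 155/3*39 = -45 - 2015 = -2060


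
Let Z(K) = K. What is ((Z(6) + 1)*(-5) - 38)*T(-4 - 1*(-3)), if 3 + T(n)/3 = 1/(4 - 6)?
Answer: 1533/2 ≈ 766.50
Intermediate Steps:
T(n) = -21/2 (T(n) = -9 + 3/(4 - 6) = -9 + 3/(-2) = -9 + 3*(-½) = -9 - 3/2 = -21/2)
((Z(6) + 1)*(-5) - 38)*T(-4 - 1*(-3)) = ((6 + 1)*(-5) - 38)*(-21/2) = (7*(-5) - 38)*(-21/2) = (-35 - 38)*(-21/2) = -73*(-21/2) = 1533/2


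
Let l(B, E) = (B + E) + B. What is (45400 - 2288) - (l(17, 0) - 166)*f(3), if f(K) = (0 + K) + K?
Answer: 43904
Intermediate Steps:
l(B, E) = E + 2*B
f(K) = 2*K (f(K) = K + K = 2*K)
(45400 - 2288) - (l(17, 0) - 166)*f(3) = (45400 - 2288) - ((0 + 2*17) - 166)*2*3 = 43112 - ((0 + 34) - 166)*6 = 43112 - (34 - 166)*6 = 43112 - (-132)*6 = 43112 - 1*(-792) = 43112 + 792 = 43904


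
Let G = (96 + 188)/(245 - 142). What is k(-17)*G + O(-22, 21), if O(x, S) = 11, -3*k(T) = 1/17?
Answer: 57499/5253 ≈ 10.946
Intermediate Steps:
G = 284/103 ≈ 2.7573
k(T) = -1/51 (k(T) = -1/3/17 = -1/3*1/17 = -1/51)
k(-17)*G + O(-22, 21) = -1/51*284/103 + 11 = -284/5253 + 11 = 57499/5253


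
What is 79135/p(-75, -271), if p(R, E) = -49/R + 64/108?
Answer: 53416125/841 ≈ 63515.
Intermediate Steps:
p(R, E) = 16/27 - 49/R (p(R, E) = -49/R + 64*(1/108) = -49/R + 16/27 = 16/27 - 49/R)
79135/p(-75, -271) = 79135/(16/27 - 49/(-75)) = 79135/(16/27 - 49*(-1/75)) = 79135/(16/27 + 49/75) = 79135/(841/675) = 79135*(675/841) = 53416125/841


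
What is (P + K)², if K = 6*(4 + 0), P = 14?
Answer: 1444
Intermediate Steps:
K = 24 (K = 6*4 = 24)
(P + K)² = (14 + 24)² = 38² = 1444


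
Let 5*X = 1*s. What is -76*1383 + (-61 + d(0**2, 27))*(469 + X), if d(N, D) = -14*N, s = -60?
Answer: -132985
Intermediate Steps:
X = -12 (X = (1*(-60))/5 = (1/5)*(-60) = -12)
-76*1383 + (-61 + d(0**2, 27))*(469 + X) = -76*1383 + (-61 - 14*0**2)*(469 - 12) = -105108 + (-61 - 14*0)*457 = -105108 + (-61 + 0)*457 = -105108 - 61*457 = -105108 - 27877 = -132985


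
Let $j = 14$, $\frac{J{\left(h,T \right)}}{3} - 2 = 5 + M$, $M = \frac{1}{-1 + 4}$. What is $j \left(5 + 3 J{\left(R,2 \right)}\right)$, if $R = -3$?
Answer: $994$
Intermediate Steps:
$M = \frac{1}{3} \approx 0.33333$
$J{\left(h,T \right)} = 22$ ($J{\left(h,T \right)} = 6 + 3 \left(5 + \frac{1}{3}\right) = 6 + 3 \cdot \frac{16}{3} = 6 + 16 = 22$)
$j \left(5 + 3 J{\left(R,2 \right)}\right) = 14 \left(5 + 3 \cdot 22\right) = 14 \left(5 + 66\right) = 14 \cdot 71 = 994$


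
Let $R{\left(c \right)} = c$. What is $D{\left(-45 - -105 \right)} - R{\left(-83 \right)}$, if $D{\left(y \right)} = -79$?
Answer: $4$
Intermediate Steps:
$D{\left(-45 - -105 \right)} - R{\left(-83 \right)} = -79 - -83 = -79 + 83 = 4$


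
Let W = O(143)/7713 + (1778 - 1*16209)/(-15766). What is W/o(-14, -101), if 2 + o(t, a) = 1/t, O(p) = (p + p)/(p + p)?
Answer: -779254483/1763245791 ≈ -0.44194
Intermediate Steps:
O(p) = 1 (O(p) = (2*p)/((2*p)) = (2*p)*(1/(2*p)) = 1)
W = 111322069/121603158 (W = 1/7713 + (1778 - 1*16209)/(-15766) = 1*(1/7713) + (1778 - 16209)*(-1/15766) = 1/7713 - 14431*(-1/15766) = 1/7713 + 14431/15766 = 111322069/121603158 ≈ 0.91545)
o(t, a) = -2 + 1/t
W/o(-14, -101) = 111322069/(121603158*(-2 + 1/(-14))) = 111322069/(121603158*(-2 - 1/14)) = 111322069/(121603158*(-29/14)) = (111322069/121603158)*(-14/29) = -779254483/1763245791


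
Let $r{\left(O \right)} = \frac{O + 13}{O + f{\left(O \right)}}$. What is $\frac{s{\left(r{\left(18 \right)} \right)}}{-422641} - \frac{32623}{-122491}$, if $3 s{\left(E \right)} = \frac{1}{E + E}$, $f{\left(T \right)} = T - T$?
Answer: $\frac{427421970160}{1604861280661} \approx 0.26633$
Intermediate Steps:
$f{\left(T \right)} = 0$
$r{\left(O \right)} = \frac{13 + O}{O}$ ($r{\left(O \right)} = \frac{O + 13}{O + 0} = \frac{13 + O}{O}$)
$s{\left(E \right)} = \frac{1}{6 E}$ ($s{\left(E \right)} = \frac{1}{3 \left(E + E\right)} = \frac{1}{3 \cdot 2 E} = \frac{\frac{1}{2} \frac{1}{E}}{3} = \frac{1}{6 E}$)
$\frac{s{\left(r{\left(18 \right)} \right)}}{-422641} - \frac{32623}{-122491} = \frac{\frac{1}{6} \frac{1}{\frac{1}{18} \left(13 + 18\right)}}{-422641} - \frac{32623}{-122491} = \frac{1}{6 \cdot \frac{1}{18} \cdot 31} \left(- \frac{1}{422641}\right) - - \frac{32623}{122491} = \frac{1}{6 \cdot \frac{31}{18}} \left(- \frac{1}{422641}\right) + \frac{32623}{122491} = \frac{1}{6} \cdot \frac{18}{31} \left(- \frac{1}{422641}\right) + \frac{32623}{122491} = \frac{3}{31} \left(- \frac{1}{422641}\right) + \frac{32623}{122491} = - \frac{3}{13101871} + \frac{32623}{122491} = \frac{427421970160}{1604861280661}$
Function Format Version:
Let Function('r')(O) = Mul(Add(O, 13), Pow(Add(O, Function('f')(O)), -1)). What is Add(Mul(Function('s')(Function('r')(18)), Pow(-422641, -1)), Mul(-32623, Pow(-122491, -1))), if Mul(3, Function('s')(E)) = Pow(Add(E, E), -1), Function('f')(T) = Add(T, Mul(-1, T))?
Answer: Rational(427421970160, 1604861280661) ≈ 0.26633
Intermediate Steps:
Function('f')(T) = 0
Function('r')(O) = Mul(Pow(O, -1), Add(13, O)) (Function('r')(O) = Mul(Add(O, 13), Pow(Add(O, 0), -1)) = Mul(Add(13, O), Pow(O, -1)) = Mul(Pow(O, -1), Add(13, O)))
Function('s')(E) = Mul(Rational(1, 6), Pow(E, -1)) (Function('s')(E) = Mul(Rational(1, 3), Pow(Add(E, E), -1)) = Mul(Rational(1, 3), Pow(Mul(2, E), -1)) = Mul(Rational(1, 3), Mul(Rational(1, 2), Pow(E, -1))) = Mul(Rational(1, 6), Pow(E, -1)))
Add(Mul(Function('s')(Function('r')(18)), Pow(-422641, -1)), Mul(-32623, Pow(-122491, -1))) = Add(Mul(Mul(Rational(1, 6), Pow(Mul(Pow(18, -1), Add(13, 18)), -1)), Pow(-422641, -1)), Mul(-32623, Pow(-122491, -1))) = Add(Mul(Mul(Rational(1, 6), Pow(Mul(Rational(1, 18), 31), -1)), Rational(-1, 422641)), Mul(-32623, Rational(-1, 122491))) = Add(Mul(Mul(Rational(1, 6), Pow(Rational(31, 18), -1)), Rational(-1, 422641)), Rational(32623, 122491)) = Add(Mul(Mul(Rational(1, 6), Rational(18, 31)), Rational(-1, 422641)), Rational(32623, 122491)) = Add(Mul(Rational(3, 31), Rational(-1, 422641)), Rational(32623, 122491)) = Add(Rational(-3, 13101871), Rational(32623, 122491)) = Rational(427421970160, 1604861280661)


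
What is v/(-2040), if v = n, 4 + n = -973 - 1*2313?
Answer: 329/204 ≈ 1.6127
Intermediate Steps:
n = -3290 (n = -4 + (-973 - 1*2313) = -4 + (-973 - 2313) = -4 - 3286 = -3290)
v = -3290
v/(-2040) = -3290/(-2040) = -3290*(-1/2040) = 329/204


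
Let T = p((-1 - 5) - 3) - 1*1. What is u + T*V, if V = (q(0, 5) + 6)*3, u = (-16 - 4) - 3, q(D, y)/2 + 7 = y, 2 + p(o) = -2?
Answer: -53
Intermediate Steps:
p(o) = -4 (p(o) = -2 - 2 = -4)
q(D, y) = -14 + 2*y
u = -23 (u = -20 - 3 = -23)
T = -5 (T = -4 - 1*1 = -4 - 1 = -5)
V = 6 (V = ((-14 + 2*5) + 6)*3 = ((-14 + 10) + 6)*3 = (-4 + 6)*3 = 2*3 = 6)
u + T*V = -23 - 5*6 = -23 - 30 = -53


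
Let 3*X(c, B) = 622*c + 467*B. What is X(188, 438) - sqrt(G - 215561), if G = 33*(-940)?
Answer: 321482/3 - I*sqrt(246581) ≈ 1.0716e+5 - 496.57*I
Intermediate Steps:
X(c, B) = 467*B/3 + 622*c/3 (X(c, B) = (622*c + 467*B)/3 = (467*B + 622*c)/3 = 467*B/3 + 622*c/3)
G = -31020
X(188, 438) - sqrt(G - 215561) = ((467/3)*438 + (622/3)*188) - sqrt(-31020 - 215561) = (68182 + 116936/3) - sqrt(-246581) = 321482/3 - I*sqrt(246581)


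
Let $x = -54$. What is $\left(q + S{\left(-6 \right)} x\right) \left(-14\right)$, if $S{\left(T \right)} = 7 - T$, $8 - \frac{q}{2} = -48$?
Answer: $8260$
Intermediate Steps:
$q = 112$ ($q = 16 - -96 = 16 + 96 = 112$)
$\left(q + S{\left(-6 \right)} x\right) \left(-14\right) = \left(112 + \left(7 - -6\right) \left(-54\right)\right) \left(-14\right) = \left(112 + \left(7 + 6\right) \left(-54\right)\right) \left(-14\right) = \left(112 + 13 \left(-54\right)\right) \left(-14\right) = \left(112 - 702\right) \left(-14\right) = \left(-590\right) \left(-14\right) = 8260$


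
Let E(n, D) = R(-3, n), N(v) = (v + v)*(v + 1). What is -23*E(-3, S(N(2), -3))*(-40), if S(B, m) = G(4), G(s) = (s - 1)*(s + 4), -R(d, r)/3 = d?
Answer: 8280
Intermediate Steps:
R(d, r) = -3*d
G(s) = (-1 + s)*(4 + s)
N(v) = 2*v*(1 + v) (N(v) = (2*v)*(1 + v) = 2*v*(1 + v))
S(B, m) = 24 (S(B, m) = -4 + 4**2 + 3*4 = -4 + 16 + 12 = 24)
E(n, D) = 9 (E(n, D) = -3*(-3) = 9)
-23*E(-3, S(N(2), -3))*(-40) = -23*9*(-40) = -207*(-40) = 8280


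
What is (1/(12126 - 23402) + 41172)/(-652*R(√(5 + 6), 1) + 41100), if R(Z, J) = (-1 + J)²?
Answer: 464255471/463443600 ≈ 1.0018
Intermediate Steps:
(1/(12126 - 23402) + 41172)/(-652*R(√(5 + 6), 1) + 41100) = (1/(12126 - 23402) + 41172)/(-652*(-1 + 1)² + 41100) = (1/(-11276) + 41172)/(-652*0² + 41100) = (-1/11276 + 41172)/(-652*0 + 41100) = 464255471/(11276*(0 + 41100)) = (464255471/11276)/41100 = (464255471/11276)*(1/41100) = 464255471/463443600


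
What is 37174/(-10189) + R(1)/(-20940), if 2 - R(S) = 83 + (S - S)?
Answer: -259199417/71119220 ≈ -3.6446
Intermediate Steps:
R(S) = -81 (R(S) = 2 - (83 + (S - S)) = 2 - (83 + 0) = 2 - 1*83 = 2 - 83 = -81)
37174/(-10189) + R(1)/(-20940) = 37174/(-10189) - 81/(-20940) = 37174*(-1/10189) - 81*(-1/20940) = -37174/10189 + 27/6980 = -259199417/71119220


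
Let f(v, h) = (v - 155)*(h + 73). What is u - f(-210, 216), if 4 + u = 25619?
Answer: 131100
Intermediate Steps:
u = 25615 (u = -4 + 25619 = 25615)
f(v, h) = (-155 + v)*(73 + h)
u - f(-210, 216) = 25615 - (-11315 - 155*216 + 73*(-210) + 216*(-210)) = 25615 - (-11315 - 33480 - 15330 - 45360) = 25615 - 1*(-105485) = 25615 + 105485 = 131100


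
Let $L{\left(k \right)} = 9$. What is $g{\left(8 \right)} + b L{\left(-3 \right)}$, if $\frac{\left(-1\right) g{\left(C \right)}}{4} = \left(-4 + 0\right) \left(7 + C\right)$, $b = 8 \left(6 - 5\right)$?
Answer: $312$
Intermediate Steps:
$b = 8$ ($b = 8 \cdot 1 = 8$)
$g{\left(C \right)} = 112 + 16 C$ ($g{\left(C \right)} = - 4 \left(-4 + 0\right) \left(7 + C\right) = - 4 \left(- 4 \left(7 + C\right)\right) = - 4 \left(-28 - 4 C\right) = 112 + 16 C$)
$g{\left(8 \right)} + b L{\left(-3 \right)} = \left(112 + 16 \cdot 8\right) + 8 \cdot 9 = \left(112 + 128\right) + 72 = 240 + 72 = 312$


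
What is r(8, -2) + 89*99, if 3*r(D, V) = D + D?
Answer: 26449/3 ≈ 8816.3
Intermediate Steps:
r(D, V) = 2*D/3 (r(D, V) = (D + D)/3 = (2*D)/3 = 2*D/3)
r(8, -2) + 89*99 = (⅔)*8 + 89*99 = 16/3 + 8811 = 26449/3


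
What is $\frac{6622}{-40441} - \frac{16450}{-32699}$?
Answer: $\frac{448721672}{1322380259} \approx 0.33933$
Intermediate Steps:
$\frac{6622}{-40441} - \frac{16450}{-32699} = 6622 \left(- \frac{1}{40441}\right) - - \frac{16450}{32699} = - \frac{6622}{40441} + \frac{16450}{32699} = \frac{448721672}{1322380259}$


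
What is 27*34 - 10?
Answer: 908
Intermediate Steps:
27*34 - 10 = 918 - 10 = 908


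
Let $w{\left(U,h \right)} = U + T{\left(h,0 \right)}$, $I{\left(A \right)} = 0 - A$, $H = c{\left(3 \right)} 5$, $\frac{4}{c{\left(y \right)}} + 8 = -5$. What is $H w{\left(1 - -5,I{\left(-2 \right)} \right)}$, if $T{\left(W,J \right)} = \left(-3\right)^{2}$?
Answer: $- \frac{300}{13} \approx -23.077$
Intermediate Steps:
$c{\left(y \right)} = - \frac{4}{13}$ ($c{\left(y \right)} = \frac{4}{-8 - 5} = \frac{4}{-13} = 4 \left(- \frac{1}{13}\right) = - \frac{4}{13}$)
$T{\left(W,J \right)} = 9$
$H = - \frac{20}{13}$ ($H = \left(- \frac{4}{13}\right) 5 = - \frac{20}{13} \approx -1.5385$)
$I{\left(A \right)} = - A$
$w{\left(U,h \right)} = 9 + U$ ($w{\left(U,h \right)} = U + 9 = 9 + U$)
$H w{\left(1 - -5,I{\left(-2 \right)} \right)} = - \frac{20 \left(9 + \left(1 - -5\right)\right)}{13} = - \frac{20 \left(9 + \left(1 + 5\right)\right)}{13} = - \frac{20 \left(9 + 6\right)}{13} = \left(- \frac{20}{13}\right) 15 = - \frac{300}{13}$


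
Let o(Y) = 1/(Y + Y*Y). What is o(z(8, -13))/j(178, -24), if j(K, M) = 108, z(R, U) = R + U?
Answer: 1/2160 ≈ 0.00046296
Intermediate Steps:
o(Y) = 1/(Y + Y²)
o(z(8, -13))/j(178, -24) = (1/((8 - 13)*(1 + (8 - 13))))/108 = (1/((-5)*(1 - 5)))*(1/108) = -⅕/(-4)*(1/108) = -⅕*(-¼)*(1/108) = (1/20)*(1/108) = 1/2160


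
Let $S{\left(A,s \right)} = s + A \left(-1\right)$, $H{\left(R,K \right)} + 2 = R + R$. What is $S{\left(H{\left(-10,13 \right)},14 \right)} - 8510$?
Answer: $-8474$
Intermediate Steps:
$H{\left(R,K \right)} = -2 + 2 R$ ($H{\left(R,K \right)} = -2 + \left(R + R\right) = -2 + 2 R$)
$S{\left(A,s \right)} = s - A$
$S{\left(H{\left(-10,13 \right)},14 \right)} - 8510 = \left(14 - \left(-2 + 2 \left(-10\right)\right)\right) - 8510 = \left(14 - \left(-2 - 20\right)\right) - 8510 = \left(14 - -22\right) - 8510 = \left(14 + 22\right) - 8510 = 36 - 8510 = -8474$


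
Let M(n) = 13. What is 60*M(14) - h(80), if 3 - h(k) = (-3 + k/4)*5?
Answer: 862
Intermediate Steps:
h(k) = 18 - 5*k/4 (h(k) = 3 - (-3 + k/4)*5 = 3 - (-15 + 5*k/4) = 3 + (15 - 5*k/4) = 18 - 5*k/4)
60*M(14) - h(80) = 60*13 - (18 - 5/4*80) = 780 - (18 - 100) = 780 - 1*(-82) = 780 + 82 = 862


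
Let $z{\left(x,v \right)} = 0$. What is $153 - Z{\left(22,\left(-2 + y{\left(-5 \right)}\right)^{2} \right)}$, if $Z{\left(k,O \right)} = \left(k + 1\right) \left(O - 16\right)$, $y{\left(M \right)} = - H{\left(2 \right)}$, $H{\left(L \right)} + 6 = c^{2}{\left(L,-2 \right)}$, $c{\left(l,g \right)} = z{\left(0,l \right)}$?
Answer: $153$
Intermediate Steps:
$c{\left(l,g \right)} = 0$
$H{\left(L \right)} = -6$ ($H{\left(L \right)} = -6 + 0^{2} = -6 + 0 = -6$)
$y{\left(M \right)} = 6$ ($y{\left(M \right)} = \left(-1\right) \left(-6\right) = 6$)
$Z{\left(k,O \right)} = \left(1 + k\right) \left(-16 + O\right)$
$153 - Z{\left(22,\left(-2 + y{\left(-5 \right)}\right)^{2} \right)} = 153 - \left(-16 + \left(-2 + 6\right)^{2} - 352 + \left(-2 + 6\right)^{2} \cdot 22\right) = 153 - \left(-16 + 4^{2} - 352 + 4^{2} \cdot 22\right) = 153 - \left(-16 + 16 - 352 + 16 \cdot 22\right) = 153 - \left(-16 + 16 - 352 + 352\right) = 153 - 0 = 153 + 0 = 153$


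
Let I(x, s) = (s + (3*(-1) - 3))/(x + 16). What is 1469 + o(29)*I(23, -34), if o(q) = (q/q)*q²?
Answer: 23651/39 ≈ 606.44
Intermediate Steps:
I(x, s) = (-6 + s)/(16 + x) (I(x, s) = (s + (-3 - 3))/(16 + x) = (s - 6)/(16 + x) = (-6 + s)/(16 + x))
o(q) = q² (o(q) = 1*q² = q²)
1469 + o(29)*I(23, -34) = 1469 + 29²*((-6 - 34)/(16 + 23)) = 1469 + 841*(-40/39) = 1469 - 33640/39 = 23651/39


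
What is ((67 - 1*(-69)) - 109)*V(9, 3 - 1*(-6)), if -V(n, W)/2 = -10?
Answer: 540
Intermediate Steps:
V(n, W) = 20 (V(n, W) = -2*(-10) = 20)
((67 - 1*(-69)) - 109)*V(9, 3 - 1*(-6)) = ((67 - 1*(-69)) - 109)*20 = ((67 + 69) - 109)*20 = (136 - 109)*20 = 27*20 = 540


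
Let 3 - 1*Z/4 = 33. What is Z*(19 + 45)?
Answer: -7680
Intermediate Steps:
Z = -120 (Z = 12 - 4*33 = 12 - 132 = -120)
Z*(19 + 45) = -120*(19 + 45) = -120*64 = -7680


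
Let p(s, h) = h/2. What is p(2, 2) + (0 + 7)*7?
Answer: 50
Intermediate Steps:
p(s, h) = h/2 (p(s, h) = h*(1/2) = h/2)
p(2, 2) + (0 + 7)*7 = (1/2)*2 + (0 + 7)*7 = 1 + 7*7 = 1 + 49 = 50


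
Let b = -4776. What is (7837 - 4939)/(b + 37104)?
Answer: 161/1796 ≈ 0.089644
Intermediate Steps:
(7837 - 4939)/(b + 37104) = (7837 - 4939)/(-4776 + 37104) = 2898/32328 = 2898*(1/32328) = 161/1796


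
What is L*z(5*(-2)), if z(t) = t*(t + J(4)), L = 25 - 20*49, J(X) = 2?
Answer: -76400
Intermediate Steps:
L = -955 (L = 25 - 980 = -955)
z(t) = t*(2 + t) (z(t) = t*(t + 2) = t*(2 + t))
L*z(5*(-2)) = -955*5*(-2)*(2 + 5*(-2)) = -(-9550)*(2 - 10) = -(-9550)*(-8) = -955*80 = -76400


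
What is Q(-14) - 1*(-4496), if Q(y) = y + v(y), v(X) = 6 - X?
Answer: 4502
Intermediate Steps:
Q(y) = 6 (Q(y) = y + (6 - y) = 6)
Q(-14) - 1*(-4496) = 6 - 1*(-4496) = 6 + 4496 = 4502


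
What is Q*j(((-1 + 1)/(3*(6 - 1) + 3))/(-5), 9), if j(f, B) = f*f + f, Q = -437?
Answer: 0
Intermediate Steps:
j(f, B) = f + f² (j(f, B) = f² + f = f + f²)
Q*j(((-1 + 1)/(3*(6 - 1) + 3))/(-5), 9) = -437*((-1 + 1)/(3*(6 - 1) + 3))/(-5)*(1 + ((-1 + 1)/(3*(6 - 1) + 3))/(-5)) = -437*(0/(3*5 + 3))*(-⅕)*(1 + (0/(3*5 + 3))*(-⅕)) = -437*(0/(15 + 3))*(-⅕)*(1 + (0/(15 + 3))*(-⅕)) = -437*(0/18)*(-⅕)*(1 + (0/18)*(-⅕)) = -437*(0*(1/18))*(-⅕)*(1 + (0*(1/18))*(-⅕)) = -437*0*(-⅕)*(1 + 0*(-⅕)) = -0*(1 + 0) = -0 = -437*0 = 0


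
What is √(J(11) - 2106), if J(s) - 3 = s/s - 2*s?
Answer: 6*I*√59 ≈ 46.087*I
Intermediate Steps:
J(s) = 4 - 2*s (J(s) = 3 + (s/s - 2*s) = 3 + (1 - 2*s) = 4 - 2*s)
√(J(11) - 2106) = √((4 - 2*11) - 2106) = √((4 - 22) - 2106) = √(-18 - 2106) = √(-2124) = 6*I*√59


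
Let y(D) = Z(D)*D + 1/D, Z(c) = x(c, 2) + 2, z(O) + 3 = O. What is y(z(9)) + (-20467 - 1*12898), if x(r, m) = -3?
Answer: -200225/6 ≈ -33371.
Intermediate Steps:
z(O) = -3 + O
Z(c) = -1 (Z(c) = -3 + 2 = -1)
y(D) = 1/D - D (y(D) = -D + 1/D = 1/D - D)
y(z(9)) + (-20467 - 1*12898) = (1/(-3 + 9) - (-3 + 9)) + (-20467 - 1*12898) = (1/6 - 1*6) + (-20467 - 12898) = (⅙ - 6) - 33365 = -35/6 - 33365 = -200225/6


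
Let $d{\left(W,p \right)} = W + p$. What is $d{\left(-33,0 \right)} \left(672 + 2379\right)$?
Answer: $-100683$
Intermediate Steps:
$d{\left(-33,0 \right)} \left(672 + 2379\right) = \left(-33 + 0\right) \left(672 + 2379\right) = \left(-33\right) 3051 = -100683$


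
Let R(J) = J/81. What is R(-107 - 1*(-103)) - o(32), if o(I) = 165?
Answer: -13369/81 ≈ -165.05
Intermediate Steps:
R(J) = J/81 (R(J) = J*(1/81) = J/81)
R(-107 - 1*(-103)) - o(32) = (-107 - 1*(-103))/81 - 1*165 = (-107 + 103)/81 - 165 = (1/81)*(-4) - 165 = -4/81 - 165 = -13369/81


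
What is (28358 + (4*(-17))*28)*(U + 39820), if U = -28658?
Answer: 295279548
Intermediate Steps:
(28358 + (4*(-17))*28)*(U + 39820) = (28358 + (4*(-17))*28)*(-28658 + 39820) = (28358 - 68*28)*11162 = (28358 - 1904)*11162 = 26454*11162 = 295279548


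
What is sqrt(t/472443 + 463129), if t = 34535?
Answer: sqrt(103371515183190126)/472443 ≈ 680.54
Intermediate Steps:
sqrt(t/472443 + 463129) = sqrt(34535/472443 + 463129) = sqrt(218802088682/472443) = sqrt(103371515183190126)/472443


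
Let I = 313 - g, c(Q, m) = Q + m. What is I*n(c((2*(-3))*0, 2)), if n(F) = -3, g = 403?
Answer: 270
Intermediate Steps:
I = -90 (I = 313 - 1*403 = 313 - 403 = -90)
I*n(c((2*(-3))*0, 2)) = -90*(-3) = 270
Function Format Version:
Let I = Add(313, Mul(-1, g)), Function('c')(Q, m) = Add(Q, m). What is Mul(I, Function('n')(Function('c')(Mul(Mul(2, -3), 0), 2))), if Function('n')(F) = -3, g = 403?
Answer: 270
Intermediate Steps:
I = -90 (I = Add(313, Mul(-1, 403)) = Add(313, -403) = -90)
Mul(I, Function('n')(Function('c')(Mul(Mul(2, -3), 0), 2))) = Mul(-90, -3) = 270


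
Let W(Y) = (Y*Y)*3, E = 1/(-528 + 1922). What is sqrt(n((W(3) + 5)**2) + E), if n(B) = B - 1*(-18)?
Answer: 263*sqrt(29274)/1394 ≈ 32.280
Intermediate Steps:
E = 1/1394 ≈ 0.00071736
W(Y) = 3*Y**2 (W(Y) = Y**2*3 = 3*Y**2)
n(B) = 18 + B (n(B) = B + 18 = 18 + B)
sqrt(n((W(3) + 5)**2) + E) = sqrt((18 + (3*3**2 + 5)**2) + 1/1394) = sqrt((18 + (3*9 + 5)**2) + 1/1394) = sqrt((18 + (27 + 5)**2) + 1/1394) = sqrt((18 + 32**2) + 1/1394) = sqrt((18 + 1024) + 1/1394) = sqrt(1042 + 1/1394) = sqrt(1452549/1394) = 263*sqrt(29274)/1394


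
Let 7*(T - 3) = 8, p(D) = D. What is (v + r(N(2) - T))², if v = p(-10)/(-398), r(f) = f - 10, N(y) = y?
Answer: 284934400/1940449 ≈ 146.84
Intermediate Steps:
T = 29/7 (T = 3 + (⅐)*8 = 3 + 8/7 = 29/7 ≈ 4.1429)
r(f) = -10 + f
v = 5/199 (v = -10/(-398) = -10*(-1/398) = 5/199 ≈ 0.025126)
(v + r(N(2) - T))² = (5/199 + (-10 + (2 - 1*29/7)))² = (5/199 + (-10 + (2 - 29/7)))² = (5/199 + (-10 - 15/7))² = (5/199 - 85/7)² = (-16880/1393)² = 284934400/1940449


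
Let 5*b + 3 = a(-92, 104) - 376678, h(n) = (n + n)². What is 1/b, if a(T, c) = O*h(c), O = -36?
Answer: -1/386837 ≈ -2.5851e-6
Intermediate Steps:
h(n) = 4*n² (h(n) = (2*n)² = 4*n²)
a(T, c) = -144*c²
b = -386837 (b = -⅗ + (-144*104² - 376678)/5 = -⅗ + (-144*10816 - 376678)/5 = -⅗ + (-1557504 - 376678)/5 = -⅗ + (⅕)*(-1934182) = -⅗ - 1934182/5 = -386837)
1/b = 1/(-386837) = -1/386837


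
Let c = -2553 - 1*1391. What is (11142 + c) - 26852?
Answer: -19654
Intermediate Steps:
c = -3944 (c = -2553 - 1391 = -3944)
(11142 + c) - 26852 = (11142 - 3944) - 26852 = 7198 - 26852 = -19654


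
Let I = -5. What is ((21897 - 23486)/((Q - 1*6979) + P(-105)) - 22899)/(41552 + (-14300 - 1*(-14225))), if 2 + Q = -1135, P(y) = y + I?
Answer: -188365585/341189802 ≈ -0.55208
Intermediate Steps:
P(y) = -5 + y (P(y) = y - 5 = -5 + y)
Q = -1137 (Q = -2 - 1135 = -1137)
((21897 - 23486)/((Q - 1*6979) + P(-105)) - 22899)/(41552 + (-14300 - 1*(-14225))) = ((21897 - 23486)/((-1137 - 1*6979) + (-5 - 105)) - 22899)/(41552 + (-14300 - 1*(-14225))) = (-1589/((-1137 - 6979) - 110) - 22899)/(41552 + (-14300 + 14225)) = (-1589/(-8116 - 110) - 22899)/(41552 - 75) = (-1589/(-8226) - 22899)/41477 = (-1589*(-1/8226) - 22899)*(1/41477) = (1589/8226 - 22899)*(1/41477) = -188365585/8226*1/41477 = -188365585/341189802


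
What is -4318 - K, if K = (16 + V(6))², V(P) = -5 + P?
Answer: -4607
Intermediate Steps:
K = 289 (K = (16 + (-5 + 6))² = (16 + 1)² = 17² = 289)
-4318 - K = -4318 - 1*289 = -4318 - 289 = -4607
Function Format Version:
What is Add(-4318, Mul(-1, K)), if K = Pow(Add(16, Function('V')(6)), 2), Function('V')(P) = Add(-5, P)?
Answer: -4607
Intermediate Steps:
K = 289 (K = Pow(Add(16, Add(-5, 6)), 2) = Pow(Add(16, 1), 2) = Pow(17, 2) = 289)
Add(-4318, Mul(-1, K)) = Add(-4318, Mul(-1, 289)) = Add(-4318, -289) = -4607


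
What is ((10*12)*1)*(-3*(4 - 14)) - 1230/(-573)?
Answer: 688010/191 ≈ 3602.1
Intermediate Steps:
((10*12)*1)*(-3*(4 - 14)) - 1230/(-573) = (120*1)*(-3*(-10)) - 1230*(-1/573) = 120*30 + 410/191 = 3600 + 410/191 = 688010/191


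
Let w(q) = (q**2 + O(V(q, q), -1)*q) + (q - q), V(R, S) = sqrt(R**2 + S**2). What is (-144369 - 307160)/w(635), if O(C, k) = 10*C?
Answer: 451529/80241775 - 903058*sqrt(2)/16048355 ≈ -0.073952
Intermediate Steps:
w(q) = q**2 + 10*q*sqrt(2)*sqrt(q**2) (w(q) = (q**2 + (10*sqrt(q**2 + q**2))*q) + (q - q) = (q**2 + (10*sqrt(2*q**2))*q) + 0 = (q**2 + (10*(sqrt(2)*sqrt(q**2)))*q) + 0 = (q**2 + (10*sqrt(2)*sqrt(q**2))*q) + 0 = (q**2 + 10*q*sqrt(2)*sqrt(q**2)) + 0 = q**2 + 10*q*sqrt(2)*sqrt(q**2))
(-144369 - 307160)/w(635) = (-144369 - 307160)/((635*(635 + 10*sqrt(2)*sqrt(635**2)))) = -451529*1/(635*(635 + 10*sqrt(2)*sqrt(403225))) = -451529*1/(635*(635 + 10*sqrt(2)*635)) = -451529*1/(635*(635 + 6350*sqrt(2))) = -451529/(403225 + 4032250*sqrt(2))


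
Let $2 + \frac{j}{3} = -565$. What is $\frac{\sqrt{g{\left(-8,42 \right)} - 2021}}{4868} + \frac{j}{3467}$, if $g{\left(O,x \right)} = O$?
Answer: $- \frac{1701}{3467} + \frac{i \sqrt{2029}}{4868} \approx -0.49063 + 0.0092532 i$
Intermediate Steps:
$j = -1701$ ($j = -6 + 3 \left(-565\right) = -6 - 1695 = -1701$)
$\frac{\sqrt{g{\left(-8,42 \right)} - 2021}}{4868} + \frac{j}{3467} = \frac{\sqrt{-8 - 2021}}{4868} - \frac{1701}{3467} = \sqrt{-2029} \cdot \frac{1}{4868} - \frac{1701}{3467} = i \sqrt{2029} \cdot \frac{1}{4868} - \frac{1701}{3467} = \frac{i \sqrt{2029}}{4868} - \frac{1701}{3467} = - \frac{1701}{3467} + \frac{i \sqrt{2029}}{4868}$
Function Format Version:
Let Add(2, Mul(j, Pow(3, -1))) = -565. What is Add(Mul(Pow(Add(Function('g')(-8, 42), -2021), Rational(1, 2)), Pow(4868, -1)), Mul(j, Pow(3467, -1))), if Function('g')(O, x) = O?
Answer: Add(Rational(-1701, 3467), Mul(Rational(1, 4868), I, Pow(2029, Rational(1, 2)))) ≈ Add(-0.49063, Mul(0.0092532, I))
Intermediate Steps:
j = -1701 (j = Add(-6, Mul(3, -565)) = Add(-6, -1695) = -1701)
Add(Mul(Pow(Add(Function('g')(-8, 42), -2021), Rational(1, 2)), Pow(4868, -1)), Mul(j, Pow(3467, -1))) = Add(Mul(Pow(Add(-8, -2021), Rational(1, 2)), Pow(4868, -1)), Mul(-1701, Pow(3467, -1))) = Add(Mul(Pow(-2029, Rational(1, 2)), Rational(1, 4868)), Mul(-1701, Rational(1, 3467))) = Add(Mul(Mul(I, Pow(2029, Rational(1, 2))), Rational(1, 4868)), Rational(-1701, 3467)) = Add(Mul(Rational(1, 4868), I, Pow(2029, Rational(1, 2))), Rational(-1701, 3467)) = Add(Rational(-1701, 3467), Mul(Rational(1, 4868), I, Pow(2029, Rational(1, 2))))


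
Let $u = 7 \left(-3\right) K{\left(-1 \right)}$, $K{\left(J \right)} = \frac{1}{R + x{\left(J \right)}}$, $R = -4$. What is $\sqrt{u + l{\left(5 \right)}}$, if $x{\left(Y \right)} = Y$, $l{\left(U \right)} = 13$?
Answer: $\frac{\sqrt{430}}{5} \approx 4.1473$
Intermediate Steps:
$K{\left(J \right)} = \frac{1}{-4 + J}$
$u = \frac{21}{5}$ ($u = \frac{7 \left(-3\right)}{-4 - 1} = - \frac{21}{-5} = \left(-21\right) \left(- \frac{1}{5}\right) = \frac{21}{5} \approx 4.2$)
$\sqrt{u + l{\left(5 \right)}} = \sqrt{\frac{21}{5} + 13} = \sqrt{\frac{86}{5}} = \frac{\sqrt{430}}{5}$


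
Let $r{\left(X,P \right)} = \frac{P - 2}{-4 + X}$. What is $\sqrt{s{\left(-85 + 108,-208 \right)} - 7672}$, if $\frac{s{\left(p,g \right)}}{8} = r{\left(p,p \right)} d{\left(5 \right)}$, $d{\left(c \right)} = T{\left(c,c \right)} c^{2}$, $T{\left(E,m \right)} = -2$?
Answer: $\frac{2 i \sqrt{732298}}{19} \approx 90.078 i$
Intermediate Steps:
$r{\left(X,P \right)} = \frac{-2 + P}{-4 + X}$
$d{\left(c \right)} = - 2 c^{2}$
$s{\left(p,g \right)} = - \frac{400 \left(-2 + p\right)}{-4 + p}$ ($s{\left(p,g \right)} = 8 \frac{-2 + p}{-4 + p} \left(- 2 \cdot 5^{2}\right) = 8 \frac{-2 + p}{-4 + p} \left(\left(-2\right) 25\right) = 8 \frac{-2 + p}{-4 + p} \left(-50\right) = 8 \left(- \frac{50 \left(-2 + p\right)}{-4 + p}\right) = - \frac{400 \left(-2 + p\right)}{-4 + p}$)
$\sqrt{s{\left(-85 + 108,-208 \right)} - 7672} = \sqrt{\frac{400 \left(2 - \left(-85 + 108\right)\right)}{-4 + \left(-85 + 108\right)} - 7672} = \sqrt{\frac{400 \left(2 - 23\right)}{-4 + 23} - 7672} = \sqrt{\frac{400 \left(2 - 23\right)}{19} - 7672} = \sqrt{400 \cdot \frac{1}{19} \left(-21\right) - 7672} = \sqrt{- \frac{8400}{19} - 7672} = \sqrt{- \frac{154168}{19}} = \frac{2 i \sqrt{732298}}{19}$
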